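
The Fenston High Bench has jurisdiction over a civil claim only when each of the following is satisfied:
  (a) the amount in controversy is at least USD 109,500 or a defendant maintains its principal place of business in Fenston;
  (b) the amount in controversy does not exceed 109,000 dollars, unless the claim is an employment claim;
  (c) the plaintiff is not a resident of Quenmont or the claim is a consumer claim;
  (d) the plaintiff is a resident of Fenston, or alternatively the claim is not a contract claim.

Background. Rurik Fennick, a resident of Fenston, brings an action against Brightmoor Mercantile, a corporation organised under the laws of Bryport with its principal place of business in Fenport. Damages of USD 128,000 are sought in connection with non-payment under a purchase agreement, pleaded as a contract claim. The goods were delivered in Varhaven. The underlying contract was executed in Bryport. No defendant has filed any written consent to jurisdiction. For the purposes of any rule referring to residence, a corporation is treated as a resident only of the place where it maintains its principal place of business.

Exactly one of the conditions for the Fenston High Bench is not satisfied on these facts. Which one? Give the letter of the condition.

(b)

The Fenston High Bench:
  (a) The amount in controversy is 128,000 dollars, which meets the 109,500 dollars floor, so this disjunct is met. Condition met.
  (b) The amount in controversy is USD 128,000, above the $109,000 ceiling. The proviso offers no rescue either, since the claim is a contract claim, not an employment claim. Fails.
  (c) The plaintiff resides in Fenston, which is not Quenmont — that alternative is enough. Condition met.
  (d) The plaintiff resides in Fenston, so one alternative holds. Met.
Only condition (b) fails.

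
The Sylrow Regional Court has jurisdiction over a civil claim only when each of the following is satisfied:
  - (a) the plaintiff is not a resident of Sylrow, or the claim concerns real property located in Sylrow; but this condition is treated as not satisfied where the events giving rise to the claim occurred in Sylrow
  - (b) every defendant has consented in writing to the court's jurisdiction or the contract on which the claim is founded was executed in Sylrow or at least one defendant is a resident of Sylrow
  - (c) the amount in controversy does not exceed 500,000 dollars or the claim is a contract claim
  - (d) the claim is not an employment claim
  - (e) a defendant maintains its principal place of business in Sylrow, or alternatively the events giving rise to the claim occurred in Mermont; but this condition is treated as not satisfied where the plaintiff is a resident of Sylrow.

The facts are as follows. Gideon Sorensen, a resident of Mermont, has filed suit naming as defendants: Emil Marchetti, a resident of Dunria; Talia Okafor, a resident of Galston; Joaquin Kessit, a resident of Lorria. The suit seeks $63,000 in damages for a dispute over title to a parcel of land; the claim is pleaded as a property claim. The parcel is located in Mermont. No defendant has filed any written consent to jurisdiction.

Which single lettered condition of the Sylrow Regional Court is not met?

(b)

The Sylrow Regional Court:
  (a) The plaintiff resides in Mermont, which is not Sylrow — that alternative is enough. And the carve-out is inapplicable — the operative events occurred in Mermont, not Sylrow. Satisfied.
  (b) No such written consent has been filed; no contract (and hence no place of execution) is alleged; no defendant resides in Sylrow (they reside in Dunria, Galston, Lorria) — no alternative holds. Fails.
  (c) The amount in controversy is 63,000 dollars, within the $500,000 ceiling, so this disjunct is met. Satisfied.
  (d) The claim is a property claim, not an employment claim. Satisfied.
  (e) The operative events occurred in Mermont — that alternative is enough. The carve-out does not apply: the plaintiff resides in Mermont, not Sylrow. Satisfied.
Only condition (b) fails.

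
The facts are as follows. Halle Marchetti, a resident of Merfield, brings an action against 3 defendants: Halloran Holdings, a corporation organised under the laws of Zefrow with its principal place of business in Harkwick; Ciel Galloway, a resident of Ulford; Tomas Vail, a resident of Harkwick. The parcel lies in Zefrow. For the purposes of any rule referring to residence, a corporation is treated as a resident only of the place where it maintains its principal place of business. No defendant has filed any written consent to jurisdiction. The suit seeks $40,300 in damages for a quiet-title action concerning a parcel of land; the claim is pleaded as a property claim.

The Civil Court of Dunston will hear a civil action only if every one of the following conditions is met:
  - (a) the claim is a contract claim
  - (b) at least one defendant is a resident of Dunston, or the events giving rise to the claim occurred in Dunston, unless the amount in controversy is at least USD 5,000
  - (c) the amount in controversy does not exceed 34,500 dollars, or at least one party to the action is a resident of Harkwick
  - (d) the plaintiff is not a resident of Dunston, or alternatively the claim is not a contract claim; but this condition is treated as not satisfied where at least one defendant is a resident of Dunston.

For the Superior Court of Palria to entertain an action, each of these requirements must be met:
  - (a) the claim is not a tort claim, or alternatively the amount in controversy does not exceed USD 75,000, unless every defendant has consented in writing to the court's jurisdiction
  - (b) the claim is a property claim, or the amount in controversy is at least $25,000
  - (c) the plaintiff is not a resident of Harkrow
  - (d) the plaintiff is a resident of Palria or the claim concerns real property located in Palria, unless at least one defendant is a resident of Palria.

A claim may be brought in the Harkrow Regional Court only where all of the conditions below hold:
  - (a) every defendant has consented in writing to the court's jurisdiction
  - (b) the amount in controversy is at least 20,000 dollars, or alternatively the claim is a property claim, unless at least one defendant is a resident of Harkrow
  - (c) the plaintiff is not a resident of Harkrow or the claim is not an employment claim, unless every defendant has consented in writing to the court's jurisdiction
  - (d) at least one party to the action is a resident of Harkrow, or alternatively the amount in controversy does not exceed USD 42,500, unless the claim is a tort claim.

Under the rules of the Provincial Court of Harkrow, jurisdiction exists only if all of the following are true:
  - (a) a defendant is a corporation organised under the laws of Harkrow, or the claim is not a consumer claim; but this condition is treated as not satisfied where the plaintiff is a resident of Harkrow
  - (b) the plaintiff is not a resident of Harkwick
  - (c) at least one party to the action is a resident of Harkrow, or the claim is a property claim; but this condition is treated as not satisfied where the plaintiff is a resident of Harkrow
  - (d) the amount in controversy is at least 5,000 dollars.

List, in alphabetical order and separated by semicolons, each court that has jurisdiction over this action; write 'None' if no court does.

the Provincial Court of Harkrow

The Civil Court of Dunston:
  (a) The claim is a property claim, not a contract claim. Condition not met.
  (b) No defendant resides in Dunston (they reside in Harkwick, Ulford, Harkwick); the operative events occurred in Zefrow, not Dunston — no alternative holds. The proviso rescues it, though: the amount in controversy is 40,300 dollars, which meets the USD 5,000 floor. Satisfied.
  (c) Halloran Holdings resides in Harkwick — that alternative is enough. Met.
  (d) The plaintiff resides in Merfield, which is not Dunston, so this disjunct is met. The exception is not triggered, since no defendant resides in Dunston (they reside in Harkwick, Ulford, Harkwick). Condition met.
  → The court lacks jurisdiction.
The Superior Court of Palria:
  (a) The claim is a property claim, not a tort claim — that alternative is enough. Met.
  (b) The claim is a property claim, which satisfies one of the alternatives. Met.
  (c) The plaintiff resides in Merfield, which is not Harkrow. Met.
  (d) The plaintiff resides in Merfield, not Palria; the property lies in Zefrow, not Palria — no alternative holds. Nor does the 'unless' clause help: no defendant resides in Palria (they reside in Harkwick, Ulford, Harkwick). Not satisfied.
  → The court lacks jurisdiction.
The Harkrow Regional Court:
  (a) No such written consent has been filed. Not satisfied.
  (b) The amount in controversy is 40,300 dollars, which meets the $20,000 floor, so one alternative holds. Satisfied.
  (c) The plaintiff resides in Merfield, which is not Harkrow, which satisfies one of the alternatives. Condition met.
  (d) The amount in controversy is USD 40,300, within the $42,500 ceiling, so one alternative holds. Condition met.
  → At least one condition fails; no jurisdiction.
The Provincial Court of Harkrow:
  (a) The claim is a property claim, not a consumer claim, so this disjunct is met. The exception is not triggered, since the plaintiff resides in Merfield, not Harkrow. Satisfied.
  (b) The plaintiff resides in Merfield, which is not Harkwick. Met.
  (c) The claim is a property claim, which satisfies one of the alternatives. The carve-out does not apply: the plaintiff resides in Merfield, not Harkrow. Condition met.
  (d) The amount in controversy is USD 40,300, which meets the USD 5,000 floor. Satisfied.
  → Every requirement is satisfied — jurisdiction.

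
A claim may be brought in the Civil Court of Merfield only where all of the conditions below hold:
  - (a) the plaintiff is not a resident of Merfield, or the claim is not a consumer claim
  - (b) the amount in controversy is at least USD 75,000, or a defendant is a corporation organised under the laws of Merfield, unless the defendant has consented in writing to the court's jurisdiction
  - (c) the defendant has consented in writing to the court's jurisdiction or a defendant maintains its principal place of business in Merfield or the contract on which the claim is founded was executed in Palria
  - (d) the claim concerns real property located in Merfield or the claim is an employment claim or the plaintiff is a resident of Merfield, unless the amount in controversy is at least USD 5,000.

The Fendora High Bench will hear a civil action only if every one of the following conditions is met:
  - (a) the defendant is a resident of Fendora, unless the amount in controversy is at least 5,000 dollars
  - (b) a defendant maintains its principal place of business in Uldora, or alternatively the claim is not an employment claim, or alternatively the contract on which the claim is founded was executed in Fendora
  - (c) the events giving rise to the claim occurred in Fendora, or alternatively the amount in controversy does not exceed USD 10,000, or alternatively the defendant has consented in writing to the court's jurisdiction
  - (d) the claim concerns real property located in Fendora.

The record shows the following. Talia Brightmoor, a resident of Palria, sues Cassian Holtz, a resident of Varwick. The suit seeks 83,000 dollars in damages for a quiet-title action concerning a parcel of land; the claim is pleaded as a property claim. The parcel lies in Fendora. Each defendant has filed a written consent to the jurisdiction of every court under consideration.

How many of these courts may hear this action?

2

The Civil Court of Merfield:
  (a) The plaintiff resides in Palria, which is not Merfield, which satisfies one of the alternatives. Satisfied.
  (b) The amount in controversy is USD 83,000, which meets the 75,000 dollars floor — that alternative is enough. Met.
  (c) Every defendant has filed written consent, which satisfies one of the alternatives. Condition met.
  (d) The property lies in Fendora, not Merfield; the claim is a property claim, not an employment claim; the plaintiff resides in Palria, not Merfield — every alternative fails. But the amount in controversy is USD 83,000, which meets the 5,000 dollars floor, and the 'unless' clause therefore excuses the requirement. Satisfied.
  → All conditions met; jurisdiction exists.
The Fendora High Bench:
  (a) The defendant resides in Varwick, not Fendora. But the amount in controversy is USD 83,000, which meets the 5,000 dollars floor, and the 'unless' clause therefore excuses the requirement. Satisfied.
  (b) The claim is a property claim, not an employment claim, which satisfies one of the alternatives. Met.
  (c) The operative events occurred in Fendora, which satisfies one of the alternatives. Condition met.
  (d) The property lies in Fendora. Condition met.
  → Every requirement is satisfied — jurisdiction.
Courts with jurisdiction: the Civil Court of Merfield, the Fendora High Bench — 2 in total.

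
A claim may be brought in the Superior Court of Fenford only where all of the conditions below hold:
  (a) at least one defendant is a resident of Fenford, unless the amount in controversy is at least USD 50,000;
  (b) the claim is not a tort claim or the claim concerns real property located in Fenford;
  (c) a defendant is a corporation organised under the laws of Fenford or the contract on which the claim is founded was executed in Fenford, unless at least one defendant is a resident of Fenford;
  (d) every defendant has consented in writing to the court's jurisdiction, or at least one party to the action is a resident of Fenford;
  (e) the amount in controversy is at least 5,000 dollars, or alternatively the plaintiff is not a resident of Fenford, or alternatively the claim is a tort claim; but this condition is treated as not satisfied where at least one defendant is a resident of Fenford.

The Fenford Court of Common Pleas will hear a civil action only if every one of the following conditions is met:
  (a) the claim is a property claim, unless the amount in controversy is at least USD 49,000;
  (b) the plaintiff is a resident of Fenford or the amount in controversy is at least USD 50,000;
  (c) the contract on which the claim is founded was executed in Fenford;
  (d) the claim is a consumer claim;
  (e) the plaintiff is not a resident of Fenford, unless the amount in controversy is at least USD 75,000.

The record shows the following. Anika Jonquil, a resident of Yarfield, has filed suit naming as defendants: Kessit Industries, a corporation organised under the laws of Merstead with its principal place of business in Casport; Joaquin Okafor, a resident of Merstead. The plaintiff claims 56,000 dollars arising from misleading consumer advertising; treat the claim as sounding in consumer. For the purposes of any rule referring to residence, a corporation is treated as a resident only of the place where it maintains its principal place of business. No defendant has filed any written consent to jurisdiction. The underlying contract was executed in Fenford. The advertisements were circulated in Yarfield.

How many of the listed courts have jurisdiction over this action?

The Superior Court of Fenford:
  (a) No defendant resides in Fenford (they reside in Casport, Merstead). But the amount in controversy is USD 56,000, which meets the 50,000 dollars floor, and the 'unless' clause therefore excuses the requirement. Condition met.
  (b) The claim is a consumer claim, not a tort claim, so this disjunct is met. Met.
  (c) The contract was executed in Fenford, so this disjunct is met. Satisfied.
  (d) No such written consent has been filed; no party resides in Fenford — none of the alternatives is met. Not satisfied.
  (e) The amount in controversy is USD 56,000, which meets the 5,000 dollars floor, so one alternative holds. The exception is not triggered, since no defendant resides in Fenford (they reside in Casport, Merstead). Met.
  → Not every requirement is met — no jurisdiction.
The Fenford Court of Common Pleas:
  (a) The claim is a consumer claim, not a property claim. However, the amount in controversy is 56,000 dollars, which meets the USD 49,000 floor, so the 'unless' proviso supplies this condition. Met.
  (b) The amount in controversy is $56,000, which meets the 50,000 dollars floor, so one alternative holds. Met.
  (c) The contract was executed in Fenford. Met.
  (d) The claim is a consumer claim. Condition met.
  (e) The plaintiff resides in Yarfield, which is not Fenford. Satisfied.
  → Every requirement is satisfied — jurisdiction.
Courts with jurisdiction: the Fenford Court of Common Pleas — 1 in total.

1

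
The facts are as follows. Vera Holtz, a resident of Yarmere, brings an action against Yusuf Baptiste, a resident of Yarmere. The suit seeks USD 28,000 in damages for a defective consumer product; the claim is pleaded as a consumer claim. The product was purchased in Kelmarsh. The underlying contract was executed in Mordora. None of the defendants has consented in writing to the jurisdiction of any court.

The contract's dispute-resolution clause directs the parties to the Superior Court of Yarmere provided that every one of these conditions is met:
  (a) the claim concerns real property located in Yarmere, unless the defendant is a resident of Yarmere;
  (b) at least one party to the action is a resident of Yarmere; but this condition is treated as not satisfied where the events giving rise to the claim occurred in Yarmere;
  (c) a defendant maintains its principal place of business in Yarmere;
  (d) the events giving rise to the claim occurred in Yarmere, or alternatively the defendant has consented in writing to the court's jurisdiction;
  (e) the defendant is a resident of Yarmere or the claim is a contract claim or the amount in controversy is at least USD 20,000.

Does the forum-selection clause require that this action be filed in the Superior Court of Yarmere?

No

The Superior Court of Yarmere:
  (a) The claim does not concern real property. However, the defendant resides in Yarmere, so the 'unless' proviso supplies this condition. Condition met.
  (b) Vera Holtz resides in Yarmere. The carve-out does not apply: the operative events occurred in Kelmarsh, not Yarmere. Condition met.
  (c) No defendant is a corporation. Not satisfied.
  (d) The operative events occurred in Kelmarsh, not Yarmere; no such written consent has been filed — none of the alternatives is met. Not satisfied.
  (e) The defendant resides in Yarmere, so this disjunct is met. Condition met.
  → The clause does not apply.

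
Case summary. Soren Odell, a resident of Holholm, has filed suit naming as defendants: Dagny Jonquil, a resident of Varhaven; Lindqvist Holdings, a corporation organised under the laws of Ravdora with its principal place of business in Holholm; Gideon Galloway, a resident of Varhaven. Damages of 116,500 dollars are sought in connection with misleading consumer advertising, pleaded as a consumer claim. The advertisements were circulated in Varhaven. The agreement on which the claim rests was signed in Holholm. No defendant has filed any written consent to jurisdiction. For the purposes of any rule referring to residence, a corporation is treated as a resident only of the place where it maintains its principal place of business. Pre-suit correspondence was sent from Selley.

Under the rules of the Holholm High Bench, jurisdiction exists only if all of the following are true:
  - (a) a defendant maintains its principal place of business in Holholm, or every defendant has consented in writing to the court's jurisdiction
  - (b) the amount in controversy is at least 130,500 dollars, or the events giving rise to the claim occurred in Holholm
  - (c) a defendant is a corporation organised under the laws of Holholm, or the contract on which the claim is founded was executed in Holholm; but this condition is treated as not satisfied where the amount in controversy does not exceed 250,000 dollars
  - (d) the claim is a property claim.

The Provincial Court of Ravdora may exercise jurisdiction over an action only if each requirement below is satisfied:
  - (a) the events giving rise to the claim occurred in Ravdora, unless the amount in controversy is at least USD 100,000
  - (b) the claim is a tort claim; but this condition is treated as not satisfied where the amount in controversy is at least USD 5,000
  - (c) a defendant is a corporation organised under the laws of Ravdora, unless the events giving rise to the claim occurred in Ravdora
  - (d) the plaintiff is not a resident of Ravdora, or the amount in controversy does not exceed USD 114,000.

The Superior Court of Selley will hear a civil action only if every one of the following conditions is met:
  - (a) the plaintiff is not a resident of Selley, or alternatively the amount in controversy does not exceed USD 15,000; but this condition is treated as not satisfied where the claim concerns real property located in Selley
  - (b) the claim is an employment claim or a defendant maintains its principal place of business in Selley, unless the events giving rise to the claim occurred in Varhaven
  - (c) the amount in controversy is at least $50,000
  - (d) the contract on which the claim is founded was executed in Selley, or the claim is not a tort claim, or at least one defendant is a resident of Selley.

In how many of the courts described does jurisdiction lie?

1

The Holholm High Bench:
  (a) Lindqvist Holdings has its principal place of business in Holholm, so this disjunct is met. Met.
  (b) The amount in controversy is $116,500, below the $130,500 floor; the operative events occurred in Varhaven, not Holholm — no alternative holds. Not satisfied.
  (c) The contract was executed in Holholm — that alternative is enough. However, the amount in controversy is USD 116,500, within the 250,000 dollars ceiling, which falls within the stated exception and so defeats the condition. Not met.
  (d) The claim is a consumer claim, not a property claim. Not met.
  → No jurisdiction.
The Provincial Court of Ravdora:
  (a) The operative events occurred in Varhaven, not Ravdora. However, the amount in controversy is USD 116,500, which meets the $100,000 floor, so the 'unless' proviso supplies this condition. Condition met.
  (b) The claim is a consumer claim, not a tort claim. Not satisfied.
  (c) Lindqvist Holdings is organised under the laws of Ravdora. Satisfied.
  (d) The plaintiff resides in Holholm, which is not Ravdora, so one alternative holds. Met.
  → Not every requirement is met — no jurisdiction.
The Superior Court of Selley:
  (a) The plaintiff resides in Holholm, which is not Selley, so one alternative holds. The carve-out does not apply: the claim does not concern real property. Condition met.
  (b) The claim is a consumer claim, not an employment claim; the corporate defendant(s) have their principal place of business in Holholm, not Selley — none of the alternatives is met. The proviso rescues it, though: the operative events occurred in Varhaven. Satisfied.
  (c) The amount in controversy is $116,500, which meets the 50,000 dollars floor. Met.
  (d) The claim is a consumer claim, not a tort claim — that alternative is enough. Met.
  → Jurisdiction lies.
Courts with jurisdiction: the Superior Court of Selley — 1 in total.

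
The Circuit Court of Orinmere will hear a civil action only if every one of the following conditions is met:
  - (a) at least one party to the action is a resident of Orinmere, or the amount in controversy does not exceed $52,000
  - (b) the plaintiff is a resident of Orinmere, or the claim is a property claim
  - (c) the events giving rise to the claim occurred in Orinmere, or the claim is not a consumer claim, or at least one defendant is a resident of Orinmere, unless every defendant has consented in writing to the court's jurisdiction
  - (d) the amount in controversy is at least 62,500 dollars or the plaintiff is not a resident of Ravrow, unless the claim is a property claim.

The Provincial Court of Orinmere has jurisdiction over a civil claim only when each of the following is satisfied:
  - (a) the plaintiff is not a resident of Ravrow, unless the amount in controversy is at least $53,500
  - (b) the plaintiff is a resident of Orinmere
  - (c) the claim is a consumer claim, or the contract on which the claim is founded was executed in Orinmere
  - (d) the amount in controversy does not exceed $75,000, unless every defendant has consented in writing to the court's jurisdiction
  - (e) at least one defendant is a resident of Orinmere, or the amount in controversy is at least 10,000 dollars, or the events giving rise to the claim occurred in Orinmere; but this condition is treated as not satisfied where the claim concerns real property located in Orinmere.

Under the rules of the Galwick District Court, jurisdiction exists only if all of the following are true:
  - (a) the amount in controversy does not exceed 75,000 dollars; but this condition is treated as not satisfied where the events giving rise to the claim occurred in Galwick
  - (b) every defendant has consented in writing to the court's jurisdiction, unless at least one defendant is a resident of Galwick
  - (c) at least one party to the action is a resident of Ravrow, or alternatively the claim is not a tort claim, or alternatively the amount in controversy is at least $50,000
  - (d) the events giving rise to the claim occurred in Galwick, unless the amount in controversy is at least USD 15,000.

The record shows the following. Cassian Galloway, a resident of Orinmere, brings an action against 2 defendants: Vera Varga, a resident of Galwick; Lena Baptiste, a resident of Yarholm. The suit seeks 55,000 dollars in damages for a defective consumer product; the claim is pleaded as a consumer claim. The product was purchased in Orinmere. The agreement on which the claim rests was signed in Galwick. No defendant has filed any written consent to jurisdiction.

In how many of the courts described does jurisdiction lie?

3

The Circuit Court of Orinmere:
  (a) Cassian Galloway resides in Orinmere, so this disjunct is met. Met.
  (b) The plaintiff resides in Orinmere, so one alternative holds. Condition met.
  (c) The operative events occurred in Orinmere, so this disjunct is met. Met.
  (d) The plaintiff resides in Orinmere, which is not Ravrow — that alternative is enough. Satisfied.
  → Every requirement is satisfied — jurisdiction.
The Provincial Court of Orinmere:
  (a) The plaintiff resides in Orinmere, which is not Ravrow. Condition met.
  (b) The plaintiff resides in Orinmere. Met.
  (c) The claim is a consumer claim, which satisfies one of the alternatives. Satisfied.
  (d) The amount in controversy is 55,000 dollars, within the $75,000 ceiling. Satisfied.
  (e) The amount in controversy is USD 55,000, which meets the USD 10,000 floor, so one alternative holds. The exception is not triggered, since the claim does not concern real property. Condition met.
  → All conditions met; jurisdiction exists.
The Galwick District Court:
  (a) The amount in controversy is 55,000 dollars, within the 75,000 dollars ceiling. The carve-out does not apply: the operative events occurred in Orinmere, not Galwick. Satisfied.
  (b) No such written consent has been filed. But Vera Varga resides in Galwick, and the 'unless' clause therefore excuses the requirement. Satisfied.
  (c) The claim is a consumer claim, not a tort claim, so one alternative holds. Met.
  (d) The operative events occurred in Orinmere, not Galwick. The proviso rescues it, though: the amount in controversy is USD 55,000, which meets the USD 15,000 floor. Met.
  → Jurisdiction lies.
Courts with jurisdiction: the Circuit Court of Orinmere, the Provincial Court of Orinmere, the Galwick District Court — 3 in total.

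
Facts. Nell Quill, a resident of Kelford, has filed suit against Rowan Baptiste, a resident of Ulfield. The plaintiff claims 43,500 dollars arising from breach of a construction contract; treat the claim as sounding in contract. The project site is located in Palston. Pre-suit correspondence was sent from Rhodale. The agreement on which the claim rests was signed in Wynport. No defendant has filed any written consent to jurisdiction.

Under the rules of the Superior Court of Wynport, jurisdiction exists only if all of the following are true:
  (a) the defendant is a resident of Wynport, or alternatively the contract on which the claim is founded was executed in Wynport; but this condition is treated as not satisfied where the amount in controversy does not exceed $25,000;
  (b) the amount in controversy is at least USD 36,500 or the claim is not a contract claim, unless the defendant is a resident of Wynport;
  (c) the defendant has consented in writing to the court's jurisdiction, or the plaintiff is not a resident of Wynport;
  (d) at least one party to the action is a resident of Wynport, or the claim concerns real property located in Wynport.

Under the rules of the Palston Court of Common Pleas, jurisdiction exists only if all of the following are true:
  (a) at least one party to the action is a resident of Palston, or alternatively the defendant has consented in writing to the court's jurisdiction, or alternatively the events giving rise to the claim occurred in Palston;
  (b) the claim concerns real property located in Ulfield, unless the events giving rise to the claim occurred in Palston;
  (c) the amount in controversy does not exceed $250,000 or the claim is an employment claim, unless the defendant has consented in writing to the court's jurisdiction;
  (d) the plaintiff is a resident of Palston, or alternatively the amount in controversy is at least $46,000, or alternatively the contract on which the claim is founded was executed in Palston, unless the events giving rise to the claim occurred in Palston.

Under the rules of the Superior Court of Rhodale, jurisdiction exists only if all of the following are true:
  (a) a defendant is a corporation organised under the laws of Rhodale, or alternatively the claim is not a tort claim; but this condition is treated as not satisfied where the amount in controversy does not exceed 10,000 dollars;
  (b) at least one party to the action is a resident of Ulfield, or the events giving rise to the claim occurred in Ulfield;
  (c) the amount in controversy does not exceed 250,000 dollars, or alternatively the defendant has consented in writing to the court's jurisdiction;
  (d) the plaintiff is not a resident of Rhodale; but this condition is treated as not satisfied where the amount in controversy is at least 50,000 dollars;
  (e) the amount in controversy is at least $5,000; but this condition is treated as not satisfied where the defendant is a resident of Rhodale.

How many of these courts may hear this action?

2

The Superior Court of Wynport:
  (a) The contract was executed in Wynport, so one alternative holds. And the carve-out is inapplicable — the amount in controversy is $43,500, above the $25,000 ceiling. Satisfied.
  (b) The amount in controversy is $43,500, which meets the $36,500 floor — that alternative is enough. Met.
  (c) The plaintiff resides in Kelford, which is not Wynport — that alternative is enough. Satisfied.
  (d) No party resides in Wynport; the claim does not concern real property — no alternative holds. Condition not met.
  → The court lacks jurisdiction.
The Palston Court of Common Pleas:
  (a) The operative events occurred in Palston, so one alternative holds. Met.
  (b) The claim does not concern real property. However, the operative events occurred in Palston, so the 'unless' proviso supplies this condition. Satisfied.
  (c) The amount in controversy is USD 43,500, within the USD 250,000 ceiling, so one alternative holds. Met.
  (d) The plaintiff resides in Kelford, not Palston; the amount in controversy is $43,500, below the 46,000 dollars floor; the contract was executed in Wynport, not Palston — no alternative holds. But the operative events occurred in Palston, and the 'unless' clause therefore excuses the requirement. Met.
  → Every requirement is satisfied — jurisdiction.
The Superior Court of Rhodale:
  (a) The claim is a contract claim, not a tort claim — that alternative is enough. The carve-out does not apply: the amount in controversy is $43,500, above the 10,000 dollars ceiling. Met.
  (b) Rowan Baptiste resides in Ulfield — that alternative is enough. Condition met.
  (c) The amount in controversy is USD 43,500, within the USD 250,000 ceiling, which satisfies one of the alternatives. Satisfied.
  (d) The plaintiff resides in Kelford, which is not Rhodale. The exception is not triggered, since the amount in controversy is $43,500, below the USD 50,000 floor. Met.
  (e) The amount in controversy is 43,500 dollars, which meets the $5,000 floor. The exception is not triggered, since the defendant resides in Ulfield, not Rhodale. Condition met.
  → Jurisdiction lies.
Courts with jurisdiction: the Palston Court of Common Pleas, the Superior Court of Rhodale — 2 in total.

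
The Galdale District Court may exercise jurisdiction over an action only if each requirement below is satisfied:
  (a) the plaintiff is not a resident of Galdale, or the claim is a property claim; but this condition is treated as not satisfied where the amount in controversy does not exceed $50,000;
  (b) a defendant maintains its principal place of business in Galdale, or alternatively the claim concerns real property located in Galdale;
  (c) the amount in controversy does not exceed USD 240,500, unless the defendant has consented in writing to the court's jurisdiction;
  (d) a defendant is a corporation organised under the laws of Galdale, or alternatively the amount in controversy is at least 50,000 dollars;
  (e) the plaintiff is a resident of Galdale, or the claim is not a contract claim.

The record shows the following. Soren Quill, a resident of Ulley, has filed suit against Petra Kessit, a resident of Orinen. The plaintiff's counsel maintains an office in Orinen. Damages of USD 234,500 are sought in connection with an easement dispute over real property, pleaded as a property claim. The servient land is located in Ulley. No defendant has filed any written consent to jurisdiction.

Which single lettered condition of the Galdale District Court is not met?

The Galdale District Court:
  (a) The plaintiff resides in Ulley, which is not Galdale, which satisfies one of the alternatives. The exception is not triggered, since the amount in controversy is 234,500 dollars, above the USD 50,000 ceiling. Condition met.
  (b) No defendant is a corporation; the property lies in Ulley, not Galdale — none of the alternatives is met. Fails.
  (c) The amount in controversy is $234,500, within the $240,500 ceiling. Met.
  (d) The amount in controversy is USD 234,500, which meets the USD 50,000 floor, so this disjunct is met. Satisfied.
  (e) The claim is a property claim, not a contract claim — that alternative is enough. Met.
Only condition (b) fails.

(b)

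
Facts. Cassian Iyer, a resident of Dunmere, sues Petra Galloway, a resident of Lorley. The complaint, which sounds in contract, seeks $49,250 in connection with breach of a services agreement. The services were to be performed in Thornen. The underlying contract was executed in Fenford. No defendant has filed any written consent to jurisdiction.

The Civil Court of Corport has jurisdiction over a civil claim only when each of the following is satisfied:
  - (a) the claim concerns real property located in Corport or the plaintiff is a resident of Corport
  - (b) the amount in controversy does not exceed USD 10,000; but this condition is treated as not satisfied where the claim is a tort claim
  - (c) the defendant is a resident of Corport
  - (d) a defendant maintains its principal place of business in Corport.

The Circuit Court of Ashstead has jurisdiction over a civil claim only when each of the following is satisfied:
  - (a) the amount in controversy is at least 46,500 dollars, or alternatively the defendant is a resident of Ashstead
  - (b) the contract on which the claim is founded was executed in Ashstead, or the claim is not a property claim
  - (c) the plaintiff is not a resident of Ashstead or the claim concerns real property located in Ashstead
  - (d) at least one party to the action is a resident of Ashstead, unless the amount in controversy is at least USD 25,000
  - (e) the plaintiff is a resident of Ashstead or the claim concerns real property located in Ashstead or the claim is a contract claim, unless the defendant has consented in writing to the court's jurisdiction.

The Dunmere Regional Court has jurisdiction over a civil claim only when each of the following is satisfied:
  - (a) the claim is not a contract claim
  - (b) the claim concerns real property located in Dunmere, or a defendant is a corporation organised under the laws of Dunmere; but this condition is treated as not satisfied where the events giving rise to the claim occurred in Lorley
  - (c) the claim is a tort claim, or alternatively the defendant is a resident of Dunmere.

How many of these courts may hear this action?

1

The Civil Court of Corport:
  (a) The claim does not concern real property; the plaintiff resides in Dunmere, not Corport — no alternative holds. Condition not met.
  (b) The amount in controversy is $49,250, above the USD 10,000 ceiling. Fails.
  (c) The defendant resides in Lorley, not Corport. Fails.
  (d) No defendant is a corporation. Fails.
  → The court lacks jurisdiction.
The Circuit Court of Ashstead:
  (a) The amount in controversy is $49,250, which meets the USD 46,500 floor, so this disjunct is met. Condition met.
  (b) The claim is a contract claim, not a property claim, which satisfies one of the alternatives. Met.
  (c) The plaintiff resides in Dunmere, which is not Ashstead, so this disjunct is met. Met.
  (d) No party resides in Ashstead. The proviso rescues it, though: the amount in controversy is $49,250, which meets the 25,000 dollars floor. Condition met.
  (e) The claim is a contract claim, so one alternative holds. Condition met.
  → Jurisdiction lies.
The Dunmere Regional Court:
  (a) The claim is a contract claim. Not satisfied.
  (b) The claim does not concern real property; no defendant is a corporation — none of the alternatives is met. Not met.
  (c) The claim is a contract claim, not a tort claim; the defendant resides in Lorley, not Dunmere — none of the alternatives is met. Condition not met.
  → Not every requirement is met — no jurisdiction.
Courts with jurisdiction: the Circuit Court of Ashstead — 1 in total.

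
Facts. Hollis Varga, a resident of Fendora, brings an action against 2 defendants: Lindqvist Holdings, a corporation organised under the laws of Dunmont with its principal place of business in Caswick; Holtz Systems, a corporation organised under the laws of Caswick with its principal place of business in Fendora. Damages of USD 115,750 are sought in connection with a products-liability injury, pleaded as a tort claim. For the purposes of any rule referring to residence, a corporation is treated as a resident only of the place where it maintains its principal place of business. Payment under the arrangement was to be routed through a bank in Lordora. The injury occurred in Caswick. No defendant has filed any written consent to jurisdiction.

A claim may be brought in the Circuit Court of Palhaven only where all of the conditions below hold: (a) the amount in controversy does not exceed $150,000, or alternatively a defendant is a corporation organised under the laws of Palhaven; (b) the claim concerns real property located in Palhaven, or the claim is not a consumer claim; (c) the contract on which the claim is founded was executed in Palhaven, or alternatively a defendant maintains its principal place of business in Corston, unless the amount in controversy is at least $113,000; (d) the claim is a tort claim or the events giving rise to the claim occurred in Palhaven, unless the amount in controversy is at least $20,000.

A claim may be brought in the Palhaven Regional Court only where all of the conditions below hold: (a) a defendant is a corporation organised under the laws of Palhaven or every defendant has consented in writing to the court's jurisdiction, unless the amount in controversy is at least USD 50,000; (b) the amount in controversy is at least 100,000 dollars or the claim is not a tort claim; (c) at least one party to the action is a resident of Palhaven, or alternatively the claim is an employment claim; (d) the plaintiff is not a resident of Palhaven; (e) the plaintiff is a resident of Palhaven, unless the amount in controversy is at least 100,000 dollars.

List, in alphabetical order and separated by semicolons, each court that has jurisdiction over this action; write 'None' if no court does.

the Circuit Court of Palhaven

The Circuit Court of Palhaven:
  (a) The amount in controversy is USD 115,750, within the $150,000 ceiling, so this disjunct is met. Met.
  (b) The claim is a tort claim, not a consumer claim, so this disjunct is met. Condition met.
  (c) No contract (and hence no place of execution) is alleged; the corporate defendant(s) have their principal place of business in Caswick, Fendora, not Corston — no alternative holds. The proviso rescues it, though: the amount in controversy is $115,750, which meets the $113,000 floor. Condition met.
  (d) The claim is a tort claim — that alternative is enough. Satisfied.
  → Every requirement is satisfied — jurisdiction.
The Palhaven Regional Court:
  (a) The corporate defendant(s) are organised in Caswick, Dunmont, not Palhaven; no such written consent has been filed — no alternative holds. But the amount in controversy is USD 115,750, which meets the USD 50,000 floor, and the 'unless' clause therefore excuses the requirement. Satisfied.
  (b) The amount in controversy is 115,750 dollars, which meets the $100,000 floor, so this disjunct is met. Condition met.
  (c) No party resides in Palhaven; the claim is a tort claim, not an employment claim — no alternative holds. Fails.
  (d) The plaintiff resides in Fendora, which is not Palhaven. Met.
  (e) The plaintiff resides in Fendora, not Palhaven. However, the amount in controversy is $115,750, which meets the 100,000 dollars floor, so the 'unless' proviso supplies this condition. Satisfied.
  → Not every requirement is met — no jurisdiction.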